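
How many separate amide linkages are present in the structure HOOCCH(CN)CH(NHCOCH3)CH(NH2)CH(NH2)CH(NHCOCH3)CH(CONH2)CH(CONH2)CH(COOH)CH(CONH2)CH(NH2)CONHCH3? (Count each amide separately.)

Reading the structure from left to right:
  HOOC: –COOH: carbonyl C bonded to –OH and C → carboxylic acid (the –OH is not a separate alcohol).
  CH(CN): pendant –C≡N: nitrile.
  CH(NHCOCH3): pendant –NHC(=O)CH3: N bonded to a carbonyl → amide (not amine).
  CH(NH2): –NH2 on an sp³ carbon with no adjacent C=O → amine.
  CH(NH2): –NH2 on an sp³ carbon with no adjacent C=O → amine.
  CH(NHCOCH3): pendant –NHC(=O)CH3: N bonded to a carbonyl → amide (not amine).
  CH(CONH2): pendant –CONH2: carbonyl C bonded to C and N → amide.
  CH(CONH2): pendant –CONH2: carbonyl C bonded to C and N → amide.
  CH(COOH): pendant –COOH: carbonyl C bonded to C and –OH → carboxylic acid.
  CH(CONH2): pendant –CONH2: carbonyl C bonded to C and N → amide.
  CH(NH2): –NH2 on an sp³ carbon with no adjacent C=O → amine.
  CONHCH3: –C(=O)NHCH3: carbonyl C bonded to C and to N → amide (the N is not an amine).
Amide appears at: CH(NHCOCH3), CH(NHCOCH3), CH(CONH2), CH(CONH2), CH(CONH2), CONHCH3 → 6.

6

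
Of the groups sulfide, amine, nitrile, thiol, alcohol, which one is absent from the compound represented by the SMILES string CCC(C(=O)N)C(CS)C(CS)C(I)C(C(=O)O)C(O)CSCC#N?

amine

sulfide: present (CH2SCH2 — C–S–C linkage → sulfide (thioether)).
thiol: present (CH(CH2SH) — pendant –CH2SH → thiol).
nitrile: present (CN — –C≡N: carbon triple-bonded to nitrogen → nitrile).
alcohol: present (CH(OH) — –OH on an sp³ carbon → alcohol (secondary)).
amine: absent. In CH(CONH2), the nitrogen is bonded directly to a carbonyl carbon, making it part of an amide, not a free amine.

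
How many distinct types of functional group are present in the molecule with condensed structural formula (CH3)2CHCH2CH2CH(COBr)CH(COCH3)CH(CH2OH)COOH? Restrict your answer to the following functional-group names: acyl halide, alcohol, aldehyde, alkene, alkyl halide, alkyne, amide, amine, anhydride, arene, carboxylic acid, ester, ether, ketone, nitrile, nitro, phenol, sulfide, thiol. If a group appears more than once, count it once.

Reading the structure from left to right:
  CH(COBr): pendant –C(=O)X: carbonyl C bonded to C and halogen → acyl halide.
  CH(COCH3): pendant –COCH3: carbonyl C bonded to two carbons → ketone.
  CH(CH2OH): pendant –CH2OH on an sp³ backbone C → alcohol.
  COOH: –COOH: carbonyl C bonded to –OH and C → carboxylic acid (the –OH is not a separate alcohol).
Distinct types present: acyl halide, alcohol, carboxylic acid, ketone.

4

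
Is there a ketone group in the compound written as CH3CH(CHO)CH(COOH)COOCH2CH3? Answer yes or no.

Taking each segment in turn:
  CH(CHO): pendant –CHO: carbonyl C bonded to C and H → aldehyde.
  CH(COOH): pendant –COOH: carbonyl C bonded to C and –OH → carboxylic acid.
  COOCH2CH3: –C(=O)OCH2CH3: carbonyl C bonded to C and to –OEt → ester.
In COOCH2CH3, the C=O is bonded to an –O–C group, which defines an ester, not a ketone. In CH(COOH), the C=O bears an –OH, making it a carboxylic acid rather than a ketone. In CH(CHO), the carbonyl carbon carries an H, so it is an aldehyde, not a ketone.
The groups actually present are: aldehyde, carboxylic acid, ester.

no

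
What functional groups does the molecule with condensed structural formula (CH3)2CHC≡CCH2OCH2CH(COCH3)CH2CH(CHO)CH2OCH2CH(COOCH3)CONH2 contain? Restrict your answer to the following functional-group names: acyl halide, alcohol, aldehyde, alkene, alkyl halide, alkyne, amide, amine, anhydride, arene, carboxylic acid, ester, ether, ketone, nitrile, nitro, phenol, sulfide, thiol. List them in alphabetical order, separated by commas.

aldehyde, alkyne, amide, ester, ether, ketone

Working along the chain:
  C≡C: C≡C triple bond → alkyne.
  CH2OCH2: C–O–C with sp³ carbons on both sides and no adjacent C=O → ether.
  CH(COCH3): pendant –COCH3: carbonyl C bonded to two carbons → ketone.
  CH(CHO): pendant –CHO: carbonyl C bonded to C and H → aldehyde.
  CH2OCH2: C–O–C with sp³ carbons on both sides and no adjacent C=O → ether.
  CH(COOCH3): pendant –COOCH3: carbonyl C bonded to C and –OCH3 → ester.
  CONH2: –C(=O)NH2: carbonyl C bonded to C and to N → amide (the N is not a separate amine).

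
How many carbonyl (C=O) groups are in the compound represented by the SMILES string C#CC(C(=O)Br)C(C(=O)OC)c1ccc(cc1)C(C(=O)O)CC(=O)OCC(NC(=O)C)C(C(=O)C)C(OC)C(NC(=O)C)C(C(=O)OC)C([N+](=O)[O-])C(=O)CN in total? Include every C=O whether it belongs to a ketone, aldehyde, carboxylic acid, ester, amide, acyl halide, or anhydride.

CH(COBr): acyl halide, 1 C=O (running total 1).
CH(COOCH3): ester, 1 C=O (running total 2).
CH(COOH): carboxylic acid, 1 C=O (running total 3).
CH2COOCH2: ester, 1 C=O (running total 4).
CH(NHCOCH3): amide, 1 C=O (running total 5).
CH(COCH3): ketone, 1 C=O (running total 6).
CH(NHCOCH3): amide, 1 C=O (running total 7).
CH(COOCH3): ester, 1 C=O (running total 8).
CO: ketone, 1 C=O (running total 9).

9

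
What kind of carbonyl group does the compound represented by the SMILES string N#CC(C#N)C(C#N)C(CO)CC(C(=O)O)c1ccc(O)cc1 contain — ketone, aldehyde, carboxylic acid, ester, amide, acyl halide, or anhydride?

The carbonyl is in the CH(COOH) segment: pendant –COOH: carbonyl C bonded to C and –OH → carboxylic acid.

carboxylic acid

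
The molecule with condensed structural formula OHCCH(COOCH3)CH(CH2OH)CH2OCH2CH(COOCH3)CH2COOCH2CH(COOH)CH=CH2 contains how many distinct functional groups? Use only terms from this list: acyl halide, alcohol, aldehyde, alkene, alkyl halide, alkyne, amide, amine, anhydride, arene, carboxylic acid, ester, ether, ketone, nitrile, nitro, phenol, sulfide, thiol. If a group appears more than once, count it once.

terminal –CHO: carbonyl C bonded to H and C → aldehyde.
pendant –COOCH3: carbonyl C bonded to C and –OCH3 → ester.
pendant –CH2OH on an sp³ backbone C → alcohol.
C–O–C with sp³ carbons on both sides and no adjacent C=O → ether.
pendant –COOCH3: carbonyl C bonded to C and –OCH3 → ester.
–C(=O)–O–C with C on the carbonyl side → ester.
pendant –COOH: carbonyl C bonded to C and –OH → carboxylic acid.
C=C double bond → alkene.
Distinct types present: alcohol, aldehyde, alkene, carboxylic acid, ester, ether.

6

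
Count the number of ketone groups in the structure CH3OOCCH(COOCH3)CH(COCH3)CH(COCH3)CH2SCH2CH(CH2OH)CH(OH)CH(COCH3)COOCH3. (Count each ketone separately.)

CH3O–C(=O)–: carbonyl C bonded to C and to –OCH3 → ester (not ketone + ether).
pendant –COOCH3: carbonyl C bonded to C and –OCH3 → ester.
pendant –COCH3: carbonyl C bonded to two carbons → ketone.
pendant –COCH3: carbonyl C bonded to two carbons → ketone.
C–S–C linkage → sulfide (thioether).
pendant –CH2OH on an sp³ backbone C → alcohol.
–OH on an sp³ carbon → alcohol (secondary).
pendant –COCH3: carbonyl C bonded to two carbons → ketone.
–C(=O)OCH3: carbonyl C bonded to C and to –OCH3 → ester (not ketone + ether).
Ketone appears at: CH(COCH3), CH(COCH3), CH(COCH3) → 3.

3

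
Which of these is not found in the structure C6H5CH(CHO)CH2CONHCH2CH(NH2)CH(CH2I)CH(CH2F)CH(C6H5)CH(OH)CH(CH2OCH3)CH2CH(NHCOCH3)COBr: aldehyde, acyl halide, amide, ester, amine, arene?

ester

acyl halide: present (COBr — –C(=O)Br: carbonyl C bonded to C and to a halogen → acyl halide (not alkyl halide)).
arene: present (C6H5 — C6H5– phenyl ring → arene).
amide: present (CH2CONHCH2 — –C(=O)–N– linkage → amide (the N is not an amine)).
aldehyde: present (CH(CHO) — pendant –CHO: carbonyl C bonded to C and H → aldehyde).
amine: present (CH(NH2) — –NH2 on an sp³ carbon with no adjacent C=O → amine).
ester: no segment matches this pattern.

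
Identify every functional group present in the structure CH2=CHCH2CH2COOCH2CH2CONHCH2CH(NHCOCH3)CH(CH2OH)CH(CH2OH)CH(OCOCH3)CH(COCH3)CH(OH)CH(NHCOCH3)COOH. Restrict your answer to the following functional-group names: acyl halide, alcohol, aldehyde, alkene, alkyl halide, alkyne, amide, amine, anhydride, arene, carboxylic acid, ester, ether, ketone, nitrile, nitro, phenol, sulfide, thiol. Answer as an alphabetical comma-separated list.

Working along the chain:
  CH2=CH: C=C double bond → alkene.
  CH2COOCH2: –C(=O)–O–C with C on the carbonyl side → ester.
  CH2CONHCH2: –C(=O)–N– linkage → amide (the N is not an amine).
  CH(NHCOCH3): pendant –NHC(=O)CH3: N bonded to a carbonyl → amide (not amine).
  CH(CH2OH): pendant –CH2OH on an sp³ backbone C → alcohol.
  CH(CH2OH): pendant –CH2OH on an sp³ backbone C → alcohol.
  CH(OCOCH3): pendant –OC(=O)CH3: an acyloxy group → ester.
  CH(COCH3): pendant –COCH3: carbonyl C bonded to two carbons → ketone.
  CH(OH): –OH on an sp³ carbon → alcohol (secondary).
  CH(NHCOCH3): pendant –NHC(=O)CH3: N bonded to a carbonyl → amide (not amine).
  COOH: –COOH: carbonyl C bonded to –OH and C → carboxylic acid (the –OH is not a separate alcohol).

alcohol, alkene, amide, carboxylic acid, ester, ketone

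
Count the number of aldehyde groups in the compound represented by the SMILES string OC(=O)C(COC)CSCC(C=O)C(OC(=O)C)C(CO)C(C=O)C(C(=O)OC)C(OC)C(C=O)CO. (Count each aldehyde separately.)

–COOH: carbonyl C bonded to –OH and C → carboxylic acid (the –OH is not a separate alcohol).
pendant –CH2OCH3: C–O–C linkage → ether.
C–S–C linkage → sulfide (thioether).
pendant –CHO: carbonyl C bonded to C and H → aldehyde.
pendant –OC(=O)CH3: an acyloxy group → ester.
pendant –CH2OH on an sp³ backbone C → alcohol.
pendant –CHO: carbonyl C bonded to C and H → aldehyde.
pendant –COOCH3: carbonyl C bonded to C and –OCH3 → ester.
pendant –OCH3: C–O–C with sp³ C, no adjacent C=O → ether.
pendant –CHO: carbonyl C bonded to C and H → aldehyde.
–OH on an sp³ carbon → alcohol.
Aldehyde appears at: CH(CHO), CH(CHO), CH(CHO) → 3.

3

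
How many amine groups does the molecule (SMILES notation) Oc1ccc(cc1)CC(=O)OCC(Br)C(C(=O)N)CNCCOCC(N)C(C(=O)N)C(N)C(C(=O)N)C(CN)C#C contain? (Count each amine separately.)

4

–OH attached directly to an aromatic ring → phenol (not alcohol); the ring itself is an arene.
–C(=O)–O–C with C on the carbonyl side → ester.
halogen on an sp³ carbon → alkyl halide.
pendant –CONH2: carbonyl C bonded to C and N → amide.
C–N–C with sp³ carbons and no adjacent C=O → amine (secondary).
C–O–C with sp³ carbons on both sides and no adjacent C=O → ether.
–NH2 on an sp³ carbon with no adjacent C=O → amine.
pendant –CONH2: carbonyl C bonded to C and N → amide.
–NH2 on an sp³ carbon with no adjacent C=O → amine.
pendant –CONH2: carbonyl C bonded to C and N → amide.
pendant –CH2NH2: N on sp³ C, no adjacent C=O → amine.
C≡C triple bond → alkyne.
Amine appears at: CH2NHCH2, CH(NH2), CH(NH2), CH(CH2NH2) → 4.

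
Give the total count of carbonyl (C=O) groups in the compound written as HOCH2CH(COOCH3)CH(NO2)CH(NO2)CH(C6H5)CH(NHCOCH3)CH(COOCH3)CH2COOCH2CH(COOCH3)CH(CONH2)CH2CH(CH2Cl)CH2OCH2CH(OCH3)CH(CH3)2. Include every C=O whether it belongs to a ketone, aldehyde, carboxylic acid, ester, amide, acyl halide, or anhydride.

CH(COOCH3): ester, 1 C=O (running total 1).
CH(NHCOCH3): amide, 1 C=O (running total 2).
CH(COOCH3): ester, 1 C=O (running total 3).
CH2COOCH2: ester, 1 C=O (running total 4).
CH(COOCH3): ester, 1 C=O (running total 5).
CH(CONH2): amide, 1 C=O (running total 6).

6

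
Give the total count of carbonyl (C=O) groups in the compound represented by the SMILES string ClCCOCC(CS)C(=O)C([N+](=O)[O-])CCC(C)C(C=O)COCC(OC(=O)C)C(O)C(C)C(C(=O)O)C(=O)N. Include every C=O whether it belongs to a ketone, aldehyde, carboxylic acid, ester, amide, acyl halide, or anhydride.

CO: ketone, 1 C=O (running total 1).
CH(CHO): aldehyde, 1 C=O (running total 2).
CH(OCOCH3): ester, 1 C=O (running total 3).
CH(COOH): carboxylic acid, 1 C=O (running total 4).
CONH2: amide, 1 C=O (running total 5).

5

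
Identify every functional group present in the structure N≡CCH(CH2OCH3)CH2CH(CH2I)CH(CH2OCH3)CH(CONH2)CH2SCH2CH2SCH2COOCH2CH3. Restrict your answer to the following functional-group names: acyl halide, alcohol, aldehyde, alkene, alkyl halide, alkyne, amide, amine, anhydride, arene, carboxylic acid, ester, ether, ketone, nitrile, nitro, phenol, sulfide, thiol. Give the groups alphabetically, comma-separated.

alkyl halide, amide, ester, ether, nitrile, sulfide

Reading the structure from left to right:
  N≡C: N≡C–: carbon triple-bonded to nitrogen → nitrile.
  CH(CH2OCH3): pendant –CH2OCH3: C–O–C linkage → ether.
  CH(CH2I): pendant –CH2X: halogen on sp³ carbon → alkyl halide.
  CH(CH2OCH3): pendant –CH2OCH3: C–O–C linkage → ether.
  CH(CONH2): pendant –CONH2: carbonyl C bonded to C and N → amide.
  CH2SCH2: C–S–C linkage → sulfide (thioether).
  CH2SCH2: C–S–C linkage → sulfide (thioether).
  COOCH2CH3: –C(=O)OCH2CH3: carbonyl C bonded to C and to –OEt → ester.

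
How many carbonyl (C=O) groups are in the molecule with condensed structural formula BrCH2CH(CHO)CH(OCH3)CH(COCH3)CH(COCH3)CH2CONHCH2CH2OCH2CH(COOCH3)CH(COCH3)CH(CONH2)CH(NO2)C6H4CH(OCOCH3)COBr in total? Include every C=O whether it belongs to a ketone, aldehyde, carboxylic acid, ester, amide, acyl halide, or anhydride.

9

CH(CHO): aldehyde, 1 C=O (running total 1).
CH(COCH3): ketone, 1 C=O (running total 2).
CH(COCH3): ketone, 1 C=O (running total 3).
CH2CONHCH2: amide, 1 C=O (running total 4).
CH(COOCH3): ester, 1 C=O (running total 5).
CH(COCH3): ketone, 1 C=O (running total 6).
CH(CONH2): amide, 1 C=O (running total 7).
CH(OCOCH3): ester, 1 C=O (running total 8).
COBr: acyl halide, 1 C=O (running total 9).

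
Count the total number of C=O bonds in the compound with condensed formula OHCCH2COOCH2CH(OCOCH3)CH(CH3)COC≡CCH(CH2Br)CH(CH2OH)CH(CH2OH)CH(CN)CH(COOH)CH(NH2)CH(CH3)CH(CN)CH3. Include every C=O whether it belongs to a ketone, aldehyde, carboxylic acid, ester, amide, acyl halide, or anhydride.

5

OHC: aldehyde, 1 C=O (running total 1).
CH2COOCH2: ester, 1 C=O (running total 2).
CH(OCOCH3): ester, 1 C=O (running total 3).
CO: ketone, 1 C=O (running total 4).
CH(COOH): carboxylic acid, 1 C=O (running total 5).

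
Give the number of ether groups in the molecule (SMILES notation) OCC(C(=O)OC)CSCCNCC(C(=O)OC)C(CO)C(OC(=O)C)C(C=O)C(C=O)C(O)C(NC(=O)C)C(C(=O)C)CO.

HO– on an sp³ carbon → alcohol.
pendant –COOCH3: carbonyl C bonded to C and –OCH3 → ester.
C–S–C linkage → sulfide (thioether).
C–N–C with sp³ carbons and no adjacent C=O → amine (secondary).
pendant –COOCH3: carbonyl C bonded to C and –OCH3 → ester.
pendant –CH2OH on an sp³ backbone C → alcohol.
pendant –OC(=O)CH3: an acyloxy group → ester.
pendant –CHO: carbonyl C bonded to C and H → aldehyde.
pendant –CHO: carbonyl C bonded to C and H → aldehyde.
–OH on an sp³ carbon → alcohol (secondary).
pendant –NHC(=O)CH3: N bonded to a carbonyl → amide (not amine).
pendant –COCH3: carbonyl C bonded to two carbons → ketone.
–OH on an sp³ carbon → alcohol.
No segment is a ether: HOCH2 is alcohol, not ether; CH(COOCH3) is ester, not ether; CH2SCH2 is sulfide, not ether. → 0.

0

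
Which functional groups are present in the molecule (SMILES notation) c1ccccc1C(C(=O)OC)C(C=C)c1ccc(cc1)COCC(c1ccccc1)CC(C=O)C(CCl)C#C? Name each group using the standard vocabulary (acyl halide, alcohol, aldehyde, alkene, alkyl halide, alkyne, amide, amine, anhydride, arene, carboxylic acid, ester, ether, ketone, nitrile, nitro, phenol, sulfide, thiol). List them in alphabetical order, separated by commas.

aldehyde, alkene, alkyl halide, alkyne, arene, ester, ether

C6H5– phenyl ring → arene.
pendant –COOCH3: carbonyl C bonded to C and –OCH3 → ester.
pendant –CH=CH2: C=C double bond → alkene.
para-disubstituted benzene ring → arene.
C–O–C with sp³ carbons on both sides and no adjacent C=O → ether.
pendant –C6H5: benzene ring → arene.
pendant –CHO: carbonyl C bonded to C and H → aldehyde.
pendant –CH2X: halogen on sp³ carbon → alkyl halide.
C≡C triple bond → alkyne.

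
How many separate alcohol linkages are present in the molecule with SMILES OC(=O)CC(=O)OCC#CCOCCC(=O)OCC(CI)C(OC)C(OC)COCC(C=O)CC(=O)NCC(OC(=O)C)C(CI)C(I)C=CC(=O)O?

Taking each segment in turn:
  HOOC: –COOH: carbonyl C bonded to –OH and C → carboxylic acid (the –OH is not a separate alcohol).
  CH2COOCH2: –C(=O)–O–C with C on the carbonyl side → ester.
  C≡C: C≡C triple bond → alkyne.
  CH2OCH2: C–O–C with sp³ carbons on both sides and no adjacent C=O → ether.
  CH2COOCH2: –C(=O)–O–C with C on the carbonyl side → ester.
  CH(CH2I): pendant –CH2X: halogen on sp³ carbon → alkyl halide.
  CH(OCH3): pendant –OCH3: C–O–C with sp³ C, no adjacent C=O → ether.
  CH(OCH3): pendant –OCH3: C–O–C with sp³ C, no adjacent C=O → ether.
  CH2OCH2: C–O–C with sp³ carbons on both sides and no adjacent C=O → ether.
  CH(CHO): pendant –CHO: carbonyl C bonded to C and H → aldehyde.
  CH2CONHCH2: –C(=O)–N– linkage → amide (the N is not an amine).
  CH(OCOCH3): pendant –OC(=O)CH3: an acyloxy group → ester.
  CH(CH2I): pendant –CH2X: halogen on sp³ carbon → alkyl halide.
  CH(I): halogen on an sp³ carbon → alkyl halide.
  CH=CH: C=C double bond → alkene.
  COOH: –COOH: carbonyl C bonded to –OH and C → carboxylic acid (the –OH is not a separate alcohol).
No segment is a alcohol: HOOC is carboxylic acid, not alcohol; CH2OCH2 is ether, not alcohol; CH(OCH3) is ether, not alcohol. → 0.

0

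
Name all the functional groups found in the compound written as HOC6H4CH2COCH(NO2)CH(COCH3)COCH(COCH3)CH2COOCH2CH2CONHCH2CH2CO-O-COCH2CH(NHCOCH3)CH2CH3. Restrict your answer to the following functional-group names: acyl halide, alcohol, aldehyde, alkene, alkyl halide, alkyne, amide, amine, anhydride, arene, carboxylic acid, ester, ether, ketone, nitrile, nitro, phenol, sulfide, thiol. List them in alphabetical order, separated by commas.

amide, anhydride, arene, ester, ketone, nitro, phenol

–OH attached directly to an aromatic ring → phenol (not alcohol); the ring itself is an arene.
–C(=O)– with carbon on both sides → ketone.
–NO2 on an sp³ carbon → nitro (the N=O is not a carbonyl).
pendant –COCH3: carbonyl C bonded to two carbons → ketone.
–C(=O)– with carbon on both sides → ketone.
pendant –COCH3: carbonyl C bonded to two carbons → ketone.
–C(=O)–O–C with C on the carbonyl side → ester.
–C(=O)–N– linkage → amide (the N is not an amine).
two acyl groups sharing one oxygen, –C(=O)–O–C(=O)– → anhydride.
pendant –NHC(=O)CH3: N bonded to a carbonyl → amide (not amine).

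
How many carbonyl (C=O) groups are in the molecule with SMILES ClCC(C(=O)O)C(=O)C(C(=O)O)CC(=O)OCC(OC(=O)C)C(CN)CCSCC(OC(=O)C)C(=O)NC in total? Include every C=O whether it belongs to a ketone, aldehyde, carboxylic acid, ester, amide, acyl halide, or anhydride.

7

CH(COOH): carboxylic acid, 1 C=O (running total 1).
CO: ketone, 1 C=O (running total 2).
CH(COOH): carboxylic acid, 1 C=O (running total 3).
CH2COOCH2: ester, 1 C=O (running total 4).
CH(OCOCH3): ester, 1 C=O (running total 5).
CH(OCOCH3): ester, 1 C=O (running total 6).
CONHCH3: amide, 1 C=O (running total 7).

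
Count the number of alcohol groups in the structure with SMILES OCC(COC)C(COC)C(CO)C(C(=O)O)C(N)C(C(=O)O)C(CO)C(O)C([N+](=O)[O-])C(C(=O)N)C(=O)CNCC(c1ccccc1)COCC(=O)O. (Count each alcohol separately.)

4

Reading the structure from left to right:
  HOCH2: HO– on an sp³ carbon → alcohol.
  CH(CH2OCH3): pendant –CH2OCH3: C–O–C linkage → ether.
  CH(CH2OCH3): pendant –CH2OCH3: C–O–C linkage → ether.
  CH(CH2OH): pendant –CH2OH on an sp³ backbone C → alcohol.
  CH(COOH): pendant –COOH: carbonyl C bonded to C and –OH → carboxylic acid.
  CH(NH2): –NH2 on an sp³ carbon with no adjacent C=O → amine.
  CH(COOH): pendant –COOH: carbonyl C bonded to C and –OH → carboxylic acid.
  CH(CH2OH): pendant –CH2OH on an sp³ backbone C → alcohol.
  CH(OH): –OH on an sp³ carbon → alcohol (secondary).
  CH(NO2): –NO2 on an sp³ carbon → nitro (the N=O is not a carbonyl).
  CH(CONH2): pendant –CONH2: carbonyl C bonded to C and N → amide.
  CO: –C(=O)– with carbon on both sides → ketone.
  CH2NHCH2: C–N–C with sp³ carbons and no adjacent C=O → amine (secondary).
  CH(C6H5): pendant –C6H5: benzene ring → arene.
  CH2OCH2: C–O–C with sp³ carbons on both sides and no adjacent C=O → ether.
  COOH: –COOH: carbonyl C bonded to –OH and C → carboxylic acid (the –OH is not a separate alcohol).
Alcohol appears at: HOCH2, CH(CH2OH), CH(CH2OH), CH(OH) → 4.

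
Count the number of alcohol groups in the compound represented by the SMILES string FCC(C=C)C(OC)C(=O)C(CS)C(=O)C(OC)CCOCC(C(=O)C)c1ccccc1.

Reading the structure from left to right:
  FCH2: halogen on an sp³ carbon → alkyl halide.
  CH(CH=CH2): pendant –CH=CH2: C=C double bond → alkene.
  CH(OCH3): pendant –OCH3: C–O–C with sp³ C, no adjacent C=O → ether.
  CO: –C(=O)– with carbon on both sides → ketone.
  CH(CH2SH): pendant –CH2SH → thiol.
  CO: –C(=O)– with carbon on both sides → ketone.
  CH(OCH3): pendant –OCH3: C–O–C with sp³ C, no adjacent C=O → ether.
  CH2OCH2: C–O–C with sp³ carbons on both sides and no adjacent C=O → ether.
  CH(COCH3): pendant –COCH3: carbonyl C bonded to two carbons → ketone.
  C6H5: –C6H5 phenyl ring → arene.
No segment is a alcohol: CH(OCH3) is ether, not alcohol; CO is ketone, not alcohol; CH(CH2SH) is thiol, not alcohol. → 0.

0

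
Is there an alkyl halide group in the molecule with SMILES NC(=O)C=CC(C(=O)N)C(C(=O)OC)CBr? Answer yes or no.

Reading the structure from left to right:
  H2NCO: –C(=O)NH2: carbonyl C bonded to C and to N → amide (the N is not a separate amine).
  CH=CH: C=C double bond → alkene.
  CH(CONH2): pendant –CONH2: carbonyl C bonded to C and N → amide.
  CH(COOCH3): pendant –COOCH3: carbonyl C bonded to C and –OCH3 → ester.
  CH2Br: halogen on an sp³ carbon → alkyl halide.
The CH2Br segment supplies the alkyl halide: halogen on an sp³ carbon → alkyl halide.

yes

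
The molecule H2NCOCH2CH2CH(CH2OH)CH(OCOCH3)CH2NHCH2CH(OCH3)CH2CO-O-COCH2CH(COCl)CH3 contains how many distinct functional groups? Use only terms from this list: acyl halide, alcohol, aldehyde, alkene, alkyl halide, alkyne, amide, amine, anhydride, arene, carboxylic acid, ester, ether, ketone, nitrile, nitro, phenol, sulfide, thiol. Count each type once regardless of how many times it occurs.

–C(=O)NH2: carbonyl C bonded to C and to N → amide (the N is not a separate amine).
pendant –CH2OH on an sp³ backbone C → alcohol.
pendant –OC(=O)CH3: an acyloxy group → ester.
C–N–C with sp³ carbons and no adjacent C=O → amine (secondary).
pendant –OCH3: C–O–C with sp³ C, no adjacent C=O → ether.
two acyl groups sharing one oxygen, –C(=O)–O–C(=O)– → anhydride.
pendant –C(=O)X: carbonyl C bonded to C and halogen → acyl halide.
Distinct types present: acyl halide, alcohol, amide, amine, anhydride, ester, ether.

7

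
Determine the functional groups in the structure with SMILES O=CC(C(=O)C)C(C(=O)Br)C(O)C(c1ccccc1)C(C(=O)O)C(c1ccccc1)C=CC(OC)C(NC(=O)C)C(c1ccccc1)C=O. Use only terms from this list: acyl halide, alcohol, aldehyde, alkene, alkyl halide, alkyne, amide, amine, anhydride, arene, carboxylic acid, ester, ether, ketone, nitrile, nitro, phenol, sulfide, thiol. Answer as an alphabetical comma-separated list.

Taking each segment in turn:
  OHC: terminal –CHO: carbonyl C bonded to H and C → aldehyde.
  CH(COCH3): pendant –COCH3: carbonyl C bonded to two carbons → ketone.
  CH(COBr): pendant –C(=O)X: carbonyl C bonded to C and halogen → acyl halide.
  CH(OH): –OH on an sp³ carbon → alcohol (secondary).
  CH(C6H5): pendant –C6H5: benzene ring → arene.
  CH(COOH): pendant –COOH: carbonyl C bonded to C and –OH → carboxylic acid.
  CH(C6H5): pendant –C6H5: benzene ring → arene.
  CH=CH: C=C double bond → alkene.
  CH(OCH3): pendant –OCH3: C–O–C with sp³ C, no adjacent C=O → ether.
  CH(NHCOCH3): pendant –NHC(=O)CH3: N bonded to a carbonyl → amide (not amine).
  CH(C6H5): pendant –C6H5: benzene ring → arene.
  CHO: terminal –CHO: carbonyl C bonded to H and C → aldehyde.

acyl halide, alcohol, aldehyde, alkene, amide, arene, carboxylic acid, ether, ketone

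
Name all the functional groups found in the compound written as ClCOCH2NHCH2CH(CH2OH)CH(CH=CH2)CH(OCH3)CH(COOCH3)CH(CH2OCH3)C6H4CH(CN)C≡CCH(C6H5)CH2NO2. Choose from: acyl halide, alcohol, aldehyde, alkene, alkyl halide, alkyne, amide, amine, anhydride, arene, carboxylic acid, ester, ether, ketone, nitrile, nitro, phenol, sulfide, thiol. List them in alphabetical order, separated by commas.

acyl halide, alcohol, alkene, alkyne, amine, arene, ester, ether, nitrile, nitro

Reading the structure from left to right:
  ClCO: –C(=O)Cl: carbonyl C bonded to C and to a halogen → acyl halide (not alkyl halide).
  CH2NHCH2: C–N–C with sp³ carbons and no adjacent C=O → amine (secondary).
  CH(CH2OH): pendant –CH2OH on an sp³ backbone C → alcohol.
  CH(CH=CH2): pendant –CH=CH2: C=C double bond → alkene.
  CH(OCH3): pendant –OCH3: C–O–C with sp³ C, no adjacent C=O → ether.
  CH(COOCH3): pendant –COOCH3: carbonyl C bonded to C and –OCH3 → ester.
  CH(CH2OCH3): pendant –CH2OCH3: C–O–C linkage → ether.
  C6H4: para-disubstituted benzene ring → arene.
  CH(CN): pendant –C≡N: nitrile.
  C≡C: C≡C triple bond → alkyne.
  CH(C6H5): pendant –C6H5: benzene ring → arene.
  CH2NO2: –NO2 on carbon → nitro group.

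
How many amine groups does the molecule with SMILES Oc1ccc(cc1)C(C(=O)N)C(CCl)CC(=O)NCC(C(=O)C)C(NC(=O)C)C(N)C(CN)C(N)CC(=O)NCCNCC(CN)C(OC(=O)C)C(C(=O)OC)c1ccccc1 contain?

Reading the structure from left to right:
  HOC6H4: –OH attached directly to an aromatic ring → phenol (not alcohol); the ring itself is an arene.
  CH(CONH2): pendant –CONH2: carbonyl C bonded to C and N → amide.
  CH(CH2Cl): pendant –CH2X: halogen on sp³ carbon → alkyl halide.
  CH2CONHCH2: –C(=O)–N– linkage → amide (the N is not an amine).
  CH(COCH3): pendant –COCH3: carbonyl C bonded to two carbons → ketone.
  CH(NHCOCH3): pendant –NHC(=O)CH3: N bonded to a carbonyl → amide (not amine).
  CH(NH2): –NH2 on an sp³ carbon with no adjacent C=O → amine.
  CH(CH2NH2): pendant –CH2NH2: N on sp³ C, no adjacent C=O → amine.
  CH(NH2): –NH2 on an sp³ carbon with no adjacent C=O → amine.
  CH2CONHCH2: –C(=O)–N– linkage → amide (the N is not an amine).
  CH2NHCH2: C–N–C with sp³ carbons and no adjacent C=O → amine (secondary).
  CH(CH2NH2): pendant –CH2NH2: N on sp³ C, no adjacent C=O → amine.
  CH(OCOCH3): pendant –OC(=O)CH3: an acyloxy group → ester.
  CH(COOCH3): pendant –COOCH3: carbonyl C bonded to C and –OCH3 → ester.
  C6H5: –C6H5 phenyl ring → arene.
Amine appears at: CH(NH2), CH(CH2NH2), CH(NH2), CH2NHCH2, CH(CH2NH2) → 5.

5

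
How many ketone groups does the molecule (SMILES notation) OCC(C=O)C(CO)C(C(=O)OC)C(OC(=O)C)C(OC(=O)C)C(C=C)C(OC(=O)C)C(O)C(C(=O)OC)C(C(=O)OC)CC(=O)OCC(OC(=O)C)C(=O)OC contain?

0

HO– on an sp³ carbon → alcohol.
pendant –CHO: carbonyl C bonded to C and H → aldehyde.
pendant –CH2OH on an sp³ backbone C → alcohol.
pendant –COOCH3: carbonyl C bonded to C and –OCH3 → ester.
pendant –OC(=O)CH3: an acyloxy group → ester.
pendant –OC(=O)CH3: an acyloxy group → ester.
pendant –CH=CH2: C=C double bond → alkene.
pendant –OC(=O)CH3: an acyloxy group → ester.
–OH on an sp³ carbon → alcohol (secondary).
pendant –COOCH3: carbonyl C bonded to C and –OCH3 → ester.
pendant –COOCH3: carbonyl C bonded to C and –OCH3 → ester.
–C(=O)–O–C with C on the carbonyl side → ester.
pendant –OC(=O)CH3: an acyloxy group → ester.
–C(=O)OCH3: carbonyl C bonded to C and to –OCH3 → ester (not ketone + ether).
No segment is a ketone: CH(CHO) is aldehyde, not ketone; CH(COOCH3) is ester, not ketone; CH(OCOCH3) is ester, not ketone. → 0.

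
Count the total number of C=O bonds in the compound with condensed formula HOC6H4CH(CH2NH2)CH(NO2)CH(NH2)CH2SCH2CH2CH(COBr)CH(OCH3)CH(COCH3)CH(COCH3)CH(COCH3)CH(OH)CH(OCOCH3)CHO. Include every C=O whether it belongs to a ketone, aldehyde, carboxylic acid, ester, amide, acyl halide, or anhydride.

6

CH(COBr): acyl halide, 1 C=O (running total 1).
CH(COCH3): ketone, 1 C=O (running total 2).
CH(COCH3): ketone, 1 C=O (running total 3).
CH(COCH3): ketone, 1 C=O (running total 4).
CH(OCOCH3): ester, 1 C=O (running total 5).
CHO: aldehyde, 1 C=O (running total 6).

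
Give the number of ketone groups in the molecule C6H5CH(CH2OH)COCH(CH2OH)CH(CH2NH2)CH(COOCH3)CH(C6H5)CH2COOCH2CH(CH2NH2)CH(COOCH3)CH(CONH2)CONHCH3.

1

Working along the chain:
  C6H5: C6H5– phenyl ring → arene.
  CH(CH2OH): pendant –CH2OH on an sp³ backbone C → alcohol.
  CO: –C(=O)– with carbon on both sides → ketone.
  CH(CH2OH): pendant –CH2OH on an sp³ backbone C → alcohol.
  CH(CH2NH2): pendant –CH2NH2: N on sp³ C, no adjacent C=O → amine.
  CH(COOCH3): pendant –COOCH3: carbonyl C bonded to C and –OCH3 → ester.
  CH(C6H5): pendant –C6H5: benzene ring → arene.
  CH2COOCH2: –C(=O)–O–C with C on the carbonyl side → ester.
  CH(CH2NH2): pendant –CH2NH2: N on sp³ C, no adjacent C=O → amine.
  CH(COOCH3): pendant –COOCH3: carbonyl C bonded to C and –OCH3 → ester.
  CH(CONH2): pendant –CONH2: carbonyl C bonded to C and N → amide.
  CONHCH3: –C(=O)NHCH3: carbonyl C bonded to C and to N → amide (the N is not an amine).
Ketone appears at: CO → 1.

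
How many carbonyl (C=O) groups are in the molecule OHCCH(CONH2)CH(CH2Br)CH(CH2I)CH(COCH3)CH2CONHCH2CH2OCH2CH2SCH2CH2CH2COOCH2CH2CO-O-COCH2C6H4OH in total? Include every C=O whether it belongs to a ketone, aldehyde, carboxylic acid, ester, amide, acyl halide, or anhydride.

7

OHC: aldehyde, 1 C=O (running total 1).
CH(CONH2): amide, 1 C=O (running total 2).
CH(COCH3): ketone, 1 C=O (running total 3).
CH2CONHCH2: amide, 1 C=O (running total 4).
CH2COOCH2: ester, 1 C=O (running total 5).
CH2CO-O-COCH2: anhydride, 2 C=O (running total 7).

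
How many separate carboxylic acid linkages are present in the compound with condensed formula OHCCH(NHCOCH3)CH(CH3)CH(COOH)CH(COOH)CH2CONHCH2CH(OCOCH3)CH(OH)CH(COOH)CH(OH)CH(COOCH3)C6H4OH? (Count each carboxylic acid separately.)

3

terminal –CHO: carbonyl C bonded to H and C → aldehyde.
pendant –NHC(=O)CH3: N bonded to a carbonyl → amide (not amine).
pendant –COOH: carbonyl C bonded to C and –OH → carboxylic acid.
pendant –COOH: carbonyl C bonded to C and –OH → carboxylic acid.
–C(=O)–N– linkage → amide (the N is not an amine).
pendant –OC(=O)CH3: an acyloxy group → ester.
–OH on an sp³ carbon → alcohol (secondary).
pendant –COOH: carbonyl C bonded to C and –OH → carboxylic acid.
–OH on an sp³ carbon → alcohol (secondary).
pendant –COOCH3: carbonyl C bonded to C and –OCH3 → ester.
–OH attached directly to an aromatic ring → phenol (not alcohol); the ring itself is an arene.
Carboxylic acid appears at: CH(COOH), CH(COOH), CH(COOH) → 3.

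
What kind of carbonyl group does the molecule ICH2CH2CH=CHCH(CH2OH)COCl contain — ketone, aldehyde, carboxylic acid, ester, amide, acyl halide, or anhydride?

The carbonyl is in the COCl segment: –C(=O)Cl: carbonyl C bonded to C and to a halogen → acyl halide (not alkyl halide).

acyl halide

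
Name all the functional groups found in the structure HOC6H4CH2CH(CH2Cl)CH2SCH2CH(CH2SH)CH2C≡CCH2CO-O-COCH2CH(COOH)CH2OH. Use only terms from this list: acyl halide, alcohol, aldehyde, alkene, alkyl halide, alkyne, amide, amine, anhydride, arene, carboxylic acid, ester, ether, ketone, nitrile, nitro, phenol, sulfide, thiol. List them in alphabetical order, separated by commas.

Taking each segment in turn:
  HOC6H4: –OH attached directly to an aromatic ring → phenol (not alcohol); the ring itself is an arene.
  CH(CH2Cl): pendant –CH2X: halogen on sp³ carbon → alkyl halide.
  CH2SCH2: C–S–C linkage → sulfide (thioether).
  CH(CH2SH): pendant –CH2SH → thiol.
  C≡C: C≡C triple bond → alkyne.
  CH2CO-O-COCH2: two acyl groups sharing one oxygen, –C(=O)–O–C(=O)– → anhydride.
  CH(COOH): pendant –COOH: carbonyl C bonded to C and –OH → carboxylic acid.
  CH2OH: –OH on an sp³ carbon → alcohol.

alcohol, alkyl halide, alkyne, anhydride, arene, carboxylic acid, phenol, sulfide, thiol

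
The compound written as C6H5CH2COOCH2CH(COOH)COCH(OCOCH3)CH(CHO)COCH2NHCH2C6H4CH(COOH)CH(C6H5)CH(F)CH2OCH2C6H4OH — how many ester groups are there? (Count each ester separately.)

Reading the structure from left to right:
  C6H5: C6H5– phenyl ring → arene.
  CH2COOCH2: –C(=O)–O–C with C on the carbonyl side → ester.
  CH(COOH): pendant –COOH: carbonyl C bonded to C and –OH → carboxylic acid.
  CO: –C(=O)– with carbon on both sides → ketone.
  CH(OCOCH3): pendant –OC(=O)CH3: an acyloxy group → ester.
  CH(CHO): pendant –CHO: carbonyl C bonded to C and H → aldehyde.
  CO: –C(=O)– with carbon on both sides → ketone.
  CH2NHCH2: C–N–C with sp³ carbons and no adjacent C=O → amine (secondary).
  C6H4: para-disubstituted benzene ring → arene.
  CH(COOH): pendant –COOH: carbonyl C bonded to C and –OH → carboxylic acid.
  CH(C6H5): pendant –C6H5: benzene ring → arene.
  CH(F): halogen on an sp³ carbon → alkyl halide.
  CH2OCH2: C–O–C with sp³ carbons on both sides and no adjacent C=O → ether.
  C6H4OH: –OH attached directly to an aromatic ring → phenol (not alcohol); the ring itself is an arene.
Ester appears at: CH2COOCH2, CH(OCOCH3) → 2.

2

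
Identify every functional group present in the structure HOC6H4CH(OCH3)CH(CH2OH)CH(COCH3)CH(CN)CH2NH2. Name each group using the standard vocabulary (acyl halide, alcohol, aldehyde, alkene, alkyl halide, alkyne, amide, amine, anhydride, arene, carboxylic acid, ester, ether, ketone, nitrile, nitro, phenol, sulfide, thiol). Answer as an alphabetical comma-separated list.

Taking each segment in turn:
  HOC6H4: –OH attached directly to an aromatic ring → phenol (not alcohol); the ring itself is an arene.
  CH(OCH3): pendant –OCH3: C–O–C with sp³ C, no adjacent C=O → ether.
  CH(CH2OH): pendant –CH2OH on an sp³ backbone C → alcohol.
  CH(COCH3): pendant –COCH3: carbonyl C bonded to two carbons → ketone.
  CH(CN): pendant –C≡N: nitrile.
  CH2NH2: –NH2 on an sp³ carbon with no adjacent C=O → amine.

alcohol, amine, arene, ether, ketone, nitrile, phenol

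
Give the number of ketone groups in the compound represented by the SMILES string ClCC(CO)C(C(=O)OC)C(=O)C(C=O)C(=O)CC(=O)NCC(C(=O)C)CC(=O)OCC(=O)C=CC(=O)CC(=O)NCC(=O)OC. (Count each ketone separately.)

halogen on an sp³ carbon → alkyl halide.
pendant –CH2OH on an sp³ backbone C → alcohol.
pendant –COOCH3: carbonyl C bonded to C and –OCH3 → ester.
–C(=O)– with carbon on both sides → ketone.
pendant –CHO: carbonyl C bonded to C and H → aldehyde.
–C(=O)– with carbon on both sides → ketone.
–C(=O)–N– linkage → amide (the N is not an amine).
pendant –COCH3: carbonyl C bonded to two carbons → ketone.
–C(=O)–O–C with C on the carbonyl side → ester.
–C(=O)– with carbon on both sides → ketone.
C=C double bond → alkene.
–C(=O)– with carbon on both sides → ketone.
–C(=O)–N– linkage → amide (the N is not an amine).
–C(=O)OCH3: carbonyl C bonded to C and to –OCH3 → ester (not ketone + ether).
Ketone appears at: CO, CO, CH(COCH3), CO, CO → 5.

5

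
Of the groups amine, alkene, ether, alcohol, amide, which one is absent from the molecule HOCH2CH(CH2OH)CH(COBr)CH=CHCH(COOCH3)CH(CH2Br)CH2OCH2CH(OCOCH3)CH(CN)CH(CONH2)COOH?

amine

alcohol: present (HOCH2 — HO– on an sp³ carbon → alcohol).
ether: present (CH2OCH2 — C–O–C with sp³ carbons on both sides and no adjacent C=O → ether).
amide: present (CH(CONH2) — pendant –CONH2: carbonyl C bonded to C and N → amide).
alkene: present (CH=CH — C=C double bond → alkene).
amine: absent. In CH(CONH2), the nitrogen is bonded directly to a carbonyl carbon, making it part of an amide, not a free amine.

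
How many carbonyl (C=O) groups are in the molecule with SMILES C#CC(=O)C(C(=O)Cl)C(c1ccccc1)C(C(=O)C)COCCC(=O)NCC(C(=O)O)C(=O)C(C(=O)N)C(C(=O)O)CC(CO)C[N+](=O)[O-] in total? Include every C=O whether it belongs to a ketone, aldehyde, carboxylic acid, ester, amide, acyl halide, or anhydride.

CO: ketone, 1 C=O (running total 1).
CH(COCl): acyl halide, 1 C=O (running total 2).
CH(COCH3): ketone, 1 C=O (running total 3).
CH2CONHCH2: amide, 1 C=O (running total 4).
CH(COOH): carboxylic acid, 1 C=O (running total 5).
CO: ketone, 1 C=O (running total 6).
CH(CONH2): amide, 1 C=O (running total 7).
CH(COOH): carboxylic acid, 1 C=O (running total 8).

8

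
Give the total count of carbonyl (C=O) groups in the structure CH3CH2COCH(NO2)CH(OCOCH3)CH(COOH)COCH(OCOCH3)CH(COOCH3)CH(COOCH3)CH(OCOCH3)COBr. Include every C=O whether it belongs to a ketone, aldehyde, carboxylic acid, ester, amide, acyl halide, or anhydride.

9

CO: ketone, 1 C=O (running total 1).
CH(OCOCH3): ester, 1 C=O (running total 2).
CH(COOH): carboxylic acid, 1 C=O (running total 3).
CO: ketone, 1 C=O (running total 4).
CH(OCOCH3): ester, 1 C=O (running total 5).
CH(COOCH3): ester, 1 C=O (running total 6).
CH(COOCH3): ester, 1 C=O (running total 7).
CH(OCOCH3): ester, 1 C=O (running total 8).
COBr: acyl halide, 1 C=O (running total 9).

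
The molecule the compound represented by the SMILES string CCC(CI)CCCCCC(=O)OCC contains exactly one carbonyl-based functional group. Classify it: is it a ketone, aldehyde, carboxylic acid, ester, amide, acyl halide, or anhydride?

ester

The carbonyl is in the CH2COOCH2 segment: –C(=O)–O–C with C on the carbonyl side → ester.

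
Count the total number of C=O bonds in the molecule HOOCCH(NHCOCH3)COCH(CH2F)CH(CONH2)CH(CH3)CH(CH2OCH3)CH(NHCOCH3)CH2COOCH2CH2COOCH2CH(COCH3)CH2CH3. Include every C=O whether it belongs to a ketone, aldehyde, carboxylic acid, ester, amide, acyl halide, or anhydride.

8

HOOC: carboxylic acid, 1 C=O (running total 1).
CH(NHCOCH3): amide, 1 C=O (running total 2).
CO: ketone, 1 C=O (running total 3).
CH(CONH2): amide, 1 C=O (running total 4).
CH(NHCOCH3): amide, 1 C=O (running total 5).
CH2COOCH2: ester, 1 C=O (running total 6).
CH2COOCH2: ester, 1 C=O (running total 7).
CH(COCH3): ketone, 1 C=O (running total 8).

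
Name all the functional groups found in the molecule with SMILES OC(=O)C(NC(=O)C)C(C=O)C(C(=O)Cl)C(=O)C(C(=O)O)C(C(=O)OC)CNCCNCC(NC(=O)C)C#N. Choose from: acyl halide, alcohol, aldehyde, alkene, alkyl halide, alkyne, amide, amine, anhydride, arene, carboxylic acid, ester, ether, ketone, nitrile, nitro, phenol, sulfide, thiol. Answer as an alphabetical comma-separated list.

acyl halide, aldehyde, amide, amine, carboxylic acid, ester, ketone, nitrile

Reading the structure from left to right:
  HOOC: –COOH: carbonyl C bonded to –OH and C → carboxylic acid (the –OH is not a separate alcohol).
  CH(NHCOCH3): pendant –NHC(=O)CH3: N bonded to a carbonyl → amide (not amine).
  CH(CHO): pendant –CHO: carbonyl C bonded to C and H → aldehyde.
  CH(COCl): pendant –C(=O)X: carbonyl C bonded to C and halogen → acyl halide.
  CO: –C(=O)– with carbon on both sides → ketone.
  CH(COOH): pendant –COOH: carbonyl C bonded to C and –OH → carboxylic acid.
  CH(COOCH3): pendant –COOCH3: carbonyl C bonded to C and –OCH3 → ester.
  CH2NHCH2: C–N–C with sp³ carbons and no adjacent C=O → amine (secondary).
  CH2NHCH2: C–N–C with sp³ carbons and no adjacent C=O → amine (secondary).
  CH(NHCOCH3): pendant –NHC(=O)CH3: N bonded to a carbonyl → amide (not amine).
  CN: –C≡N: carbon triple-bonded to nitrogen → nitrile.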